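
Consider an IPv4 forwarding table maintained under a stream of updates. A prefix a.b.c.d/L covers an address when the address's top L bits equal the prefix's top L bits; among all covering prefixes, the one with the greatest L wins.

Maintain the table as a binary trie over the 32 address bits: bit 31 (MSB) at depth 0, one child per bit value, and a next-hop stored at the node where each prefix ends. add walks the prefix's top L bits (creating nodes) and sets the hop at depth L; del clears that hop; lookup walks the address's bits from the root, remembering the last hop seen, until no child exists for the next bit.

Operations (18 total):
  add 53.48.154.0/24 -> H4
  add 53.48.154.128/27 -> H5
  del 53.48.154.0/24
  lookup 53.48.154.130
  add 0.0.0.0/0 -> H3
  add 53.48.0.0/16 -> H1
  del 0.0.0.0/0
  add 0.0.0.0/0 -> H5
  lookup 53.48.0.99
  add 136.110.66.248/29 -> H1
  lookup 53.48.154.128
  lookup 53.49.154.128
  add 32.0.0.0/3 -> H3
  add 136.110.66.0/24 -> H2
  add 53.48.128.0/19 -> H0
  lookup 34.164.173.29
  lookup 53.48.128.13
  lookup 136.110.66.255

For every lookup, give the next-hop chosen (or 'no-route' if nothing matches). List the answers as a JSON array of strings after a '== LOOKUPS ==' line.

Apply in order:
  + 53.48.154.0/24 (H4) depth=24
  + 53.48.154.128/27 (H5) depth=27
  - 53.48.154.0/24 clear@24
  lookup 53.48.154.130: bits 001101010011000010011010100 walk d0:-→d1:-→d2:-→d3:-→d4:-→d5:-→d6:-→d7:-→d8:-→d9:-→d10:-→d11:-→d12:-→d13:-→d14:-→d15:-→d16:-→d17:-→d18:-→d19:-→d20:-→d21:-→d22:-→d23:-→d24:-→d25:-→d26:-→d27:H5 -> H5
  + 0.0.0.0/0 (H3) depth=0
  + 53.48.0.0/16 (H1) depth=16
  - 0.0.0.0/0 clear@0
  + 0.0.0.0/0 (H5) depth=0
  lookup 53.48.0.99: bits 0011010100110000 walk d0:H5→d1:-→d2:-→d3:-→d4:-→d5:-→d6:-→d7:-→d8:-→d9:-→d10:-→d11:-→d12:-→d13:-→d14:-→d15:-→d16:H1 -> H1
  + 136.110.66.248/29 (H1) depth=29
  lookup 53.48.154.128: bits 001101010011000010011010100 walk d0:H5→d1:-→d2:-→d3:-→d4:-→d5:-→d6:-→d7:-→d8:-→d9:-→d10:-→d11:-→d12:-→d13:-→d14:-→d15:-→d16:H1→d17:-→d18:-→d19:-→d20:-→d21:-→d22:-→d23:-→d24:-→d25:-→d26:-→d27:H5 -> H5
  lookup 53.49.154.128: bits 001101010011000 walk d0:H5→d1:-→d2:-→d3:-→d4:-→d5:-→d6:-→d7:-→d8:-→d9:-→d10:-→d11:-→d12:-→d13:-→d14:-→d15:- -> H5
  + 32.0.0.0/3 (H3) depth=3
  + 136.110.66.0/24 (H2) depth=24
  + 53.48.128.0/19 (H0) depth=19
  lookup 34.164.173.29: bits 001 walk d0:H5→d1:-→d2:-→d3:H3 -> H3
  lookup 53.48.128.13: bits 0011010100110000100 walk d0:H5→d1:-→d2:-→d3:H3→d4:-→d5:-→d6:-→d7:-→d8:-→d9:-→d10:-→d11:-→d12:-→d13:-→d14:-→d15:-→d16:H1→d17:-→d18:-→d19:H0 -> H0
  lookup 136.110.66.255: bits 10001000011011100100001011111 walk d0:H5→d1:-→d2:-→d3:-→d4:-→d5:-→d6:-→d7:-→d8:-→d9:-→d10:-→d11:-→d12:-→d13:-→d14:-→d15:-→d16:-→d17:-→d18:-→d19:-→d20:-→d21:-→d22:-→d23:-→d24:H2→d25:-→d26:-→d27:-→d28:-→d29:H1 -> H1

== LOOKUPS ==
["H5","H1","H5","H5","H3","H0","H1"]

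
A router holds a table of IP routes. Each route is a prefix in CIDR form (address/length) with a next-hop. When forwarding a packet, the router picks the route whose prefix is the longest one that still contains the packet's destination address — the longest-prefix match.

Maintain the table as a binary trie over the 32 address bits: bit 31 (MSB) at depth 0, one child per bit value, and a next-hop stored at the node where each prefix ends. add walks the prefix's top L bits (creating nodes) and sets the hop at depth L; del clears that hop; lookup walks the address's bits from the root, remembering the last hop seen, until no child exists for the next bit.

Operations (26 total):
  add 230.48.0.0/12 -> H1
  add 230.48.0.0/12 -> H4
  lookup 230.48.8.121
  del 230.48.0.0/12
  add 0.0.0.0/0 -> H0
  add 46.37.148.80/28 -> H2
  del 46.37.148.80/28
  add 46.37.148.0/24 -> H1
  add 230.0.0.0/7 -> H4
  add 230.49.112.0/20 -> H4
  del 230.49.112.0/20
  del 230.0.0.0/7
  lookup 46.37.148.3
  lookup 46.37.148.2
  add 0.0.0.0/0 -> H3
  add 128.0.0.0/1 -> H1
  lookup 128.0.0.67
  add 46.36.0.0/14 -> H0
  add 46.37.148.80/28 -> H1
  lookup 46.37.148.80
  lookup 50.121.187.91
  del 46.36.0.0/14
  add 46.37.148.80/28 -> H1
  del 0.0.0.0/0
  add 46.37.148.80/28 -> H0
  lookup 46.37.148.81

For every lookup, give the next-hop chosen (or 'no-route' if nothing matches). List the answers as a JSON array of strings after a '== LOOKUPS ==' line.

Trace:
  + 230.48.0.0/12 (H1) depth=12
  + 230.48.0.0/12 (H4) depth=12
  lookup 230.48.8.121: bits 111001100011 walk d0:-→d1:-→d2:-→d3:-→d4:-→d5:-→d6:-→d7:-→d8:-→d9:-→d10:-→d11:-→d12:H4 -> H4
  del 230.48.0.0/12 (clear depth 12)
  + 0.0.0.0/0 (H0) depth=0
  + 46.37.148.80/28 (H2) depth=28
  del 46.37.148.80/28 (clear depth 28)
  + 46.37.148.0/24 (H1) depth=24
  + 230.0.0.0/7 (H4) depth=7
  + 230.49.112.0/20 (H4) depth=20
  del 230.49.112.0/20 (clear depth 20)
  del 230.0.0.0/7 (clear depth 7)
  lookup 46.37.148.3: bits 0010111000100101100101000 walk d0:H0→d1:-→d2:-→d3:-→d4:-→d5:-→d6:-→d7:-→d8:-→d9:-→d10:-→d11:-→d12:-→d13:-→d14:-→d15:-→d16:-→d17:-→d18:-→d19:-→d20:-→d21:-→d22:-→d23:-→d24:H1→d25:- -> H1
  lookup 46.37.148.2: bits 0010111000100101100101000 walk d0:H0→d1:-→d2:-→d3:-→d4:-→d5:-→d6:-→d7:-→d8:-→d9:-→d10:-→d11:-→d12:-→d13:-→d14:-→d15:-→d16:-→d17:-→d18:-→d19:-→d20:-→d21:-→d22:-→d23:-→d24:H1→d25:- -> H1
  + 0.0.0.0/0 (H3) depth=0
  + 128.0.0.0/1 (H1) depth=1
  lookup 128.0.0.67: bits 1 walk d0:H3→d1:H1 -> H1
  + 46.36.0.0/14 (H0) depth=14
  + 46.37.148.80/28 (H1) depth=28
  lookup 46.37.148.80: bits 0010111000100101100101000101 walk d0:H3→d1:-→d2:-→d3:-→d4:-→d5:-→d6:-→d7:-→d8:-→d9:-→d10:-→d11:-→d12:-→d13:-→d14:H0→d15:-→d16:-→d17:-→d18:-→d19:-→d20:-→d21:-→d22:-→d23:-→d24:H1→d25:-→d26:-→d27:-→d28:H1 -> H1
  lookup 50.121.187.91: bits 001 walk d0:H3→d1:-→d2:-→d3:- -> H3
  del 46.36.0.0/14 (clear depth 14)
  + 46.37.148.80/28 (H1) depth=28
  del 0.0.0.0/0 (clear depth 0)
  + 46.37.148.80/28 (H0) depth=28
  lookup 46.37.148.81: bits 0010111000100101100101000101 walk d0:-→d1:-→d2:-→d3:-→d4:-→d5:-→d6:-→d7:-→d8:-→d9:-→d10:-→d11:-→d12:-→d13:-→d14:-→d15:-→d16:-→d17:-→d18:-→d19:-→d20:-→d21:-→d22:-→d23:-→d24:H1→d25:-→d26:-→d27:-→d28:H0 -> H0

== LOOKUPS ==
["H4","H1","H1","H1","H1","H3","H0"]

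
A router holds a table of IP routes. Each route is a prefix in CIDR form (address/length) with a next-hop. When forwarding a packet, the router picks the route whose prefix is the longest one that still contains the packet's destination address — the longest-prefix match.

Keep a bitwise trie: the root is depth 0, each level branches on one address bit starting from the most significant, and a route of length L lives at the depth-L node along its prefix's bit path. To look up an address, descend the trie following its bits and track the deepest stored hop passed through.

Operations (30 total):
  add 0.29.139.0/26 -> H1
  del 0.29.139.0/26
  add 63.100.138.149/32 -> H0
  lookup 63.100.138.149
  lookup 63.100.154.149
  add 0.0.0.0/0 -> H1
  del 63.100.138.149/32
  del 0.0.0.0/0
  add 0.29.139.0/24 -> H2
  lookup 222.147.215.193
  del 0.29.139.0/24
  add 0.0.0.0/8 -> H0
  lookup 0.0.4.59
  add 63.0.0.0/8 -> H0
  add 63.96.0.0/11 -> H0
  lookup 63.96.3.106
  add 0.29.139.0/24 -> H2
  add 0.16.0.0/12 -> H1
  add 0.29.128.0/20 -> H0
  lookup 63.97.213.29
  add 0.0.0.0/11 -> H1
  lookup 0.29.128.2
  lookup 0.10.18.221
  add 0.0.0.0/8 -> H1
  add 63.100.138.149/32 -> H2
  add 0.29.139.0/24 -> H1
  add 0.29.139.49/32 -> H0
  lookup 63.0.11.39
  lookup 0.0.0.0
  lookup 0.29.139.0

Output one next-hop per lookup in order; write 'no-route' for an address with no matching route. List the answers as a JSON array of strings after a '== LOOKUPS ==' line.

Process each operation:
  + 0.29.139.0/26 (H1) depth=26
  del 0.29.139.0/26 (clear depth 26)
  + 63.100.138.149/32 (H0) depth=32
  ? 63.100.138.149  path d0:-→d1:-→d2:-→d3:-→d4:-→d5:-→d6:-→d7:-→d8:-→d9:-→d10:-→d11:-→d12:-→d13:-→d14:-→d15:-→d16:-→d17:-→d18:-→d19:-→d20:-→d21:-→d22:-→d23:-→d24:-→d25:-→d26:-→d27:-→d28:-→d29:-→d30:-→d31:-→d32:H0  best=H0
  ? 63.100.154.149  path d0:-→d1:-→d2:-→d3:-→d4:-→d5:-→d6:-→d7:-→d8:-→d9:-→d10:-→d11:-→d12:-→d13:-→d14:-→d15:-→d16:-→d17:-→d18:-→d19:-  best=no-route
  + 0.0.0.0/0 (H1) depth=0
  del 63.100.138.149/32 (clear depth 32)
  del 0.0.0.0/0 (clear depth 0)
  + 0.29.139.0/24 (H2) depth=24
  ? 222.147.215.193  path d0:-  best=no-route
  del 0.29.139.0/24 (clear depth 24)
  + 0.0.0.0/8 (H0) depth=8
  ? 0.0.4.59  path d0:-→d1:-→d2:-→d3:-→d4:-→d5:-→d6:-→d7:-→d8:H0→d9:-→d10:-→d11:-  best=H0
  + 63.0.0.0/8 (H0) depth=8
  + 63.96.0.0/11 (H0) depth=11
  ? 63.96.3.106  path d0:-→d1:-→d2:-→d3:-→d4:-→d5:-→d6:-→d7:-→d8:H0→d9:-→d10:-→d11:H0→d12:-→d13:-  best=H0
  + 0.29.139.0/24 (H2) depth=24
  + 0.16.0.0/12 (H1) depth=12
  + 0.29.128.0/20 (H0) depth=20
  ? 63.97.213.29  path d0:-→d1:-→d2:-→d3:-→d4:-→d5:-→d6:-→d7:-→d8:H0→d9:-→d10:-→d11:H0→d12:-→d13:-  best=H0
  + 0.0.0.0/11 (H1) depth=11
  ? 0.29.128.2  path d0:-→d1:-→d2:-→d3:-→d4:-→d5:-→d6:-→d7:-→d8:H0→d9:-→d10:-→d11:H1→d12:H1→d13:-→d14:-→d15:-→d16:-→d17:-→d18:-→d19:-→d20:H0  best=H0
  ? 0.10.18.221  path d0:-→d1:-→d2:-→d3:-→d4:-→d5:-→d6:-→d7:-→d8:H0→d9:-→d10:-→d11:H1  best=H1
  + 0.0.0.0/8 (H1) depth=8
  + 63.100.138.149/32 (H2) depth=32
  + 0.29.139.0/24 (H1) depth=24
  + 0.29.139.49/32 (H0) depth=32
  ? 63.0.11.39  path d0:-→d1:-→d2:-→d3:-→d4:-→d5:-→d6:-→d7:-→d8:H0→d9:-  best=H0
  ? 0.0.0.0  path d0:-→d1:-→d2:-→d3:-→d4:-→d5:-→d6:-→d7:-→d8:H1→d9:-→d10:-→d11:H1  best=H1
  ? 0.29.139.0  path d0:-→d1:-→d2:-→d3:-→d4:-→d5:-→d6:-→d7:-→d8:H1→d9:-→d10:-→d11:H1→d12:H1→d13:-→d14:-→d15:-→d16:-→d17:-→d18:-→d19:-→d20:H0→d21:-→d22:-→d23:-→d24:H1→d25:-→d26:-  best=H1

== LOOKUPS ==
["H0","no-route","no-route","H0","H0","H0","H0","H1","H0","H1","H1"]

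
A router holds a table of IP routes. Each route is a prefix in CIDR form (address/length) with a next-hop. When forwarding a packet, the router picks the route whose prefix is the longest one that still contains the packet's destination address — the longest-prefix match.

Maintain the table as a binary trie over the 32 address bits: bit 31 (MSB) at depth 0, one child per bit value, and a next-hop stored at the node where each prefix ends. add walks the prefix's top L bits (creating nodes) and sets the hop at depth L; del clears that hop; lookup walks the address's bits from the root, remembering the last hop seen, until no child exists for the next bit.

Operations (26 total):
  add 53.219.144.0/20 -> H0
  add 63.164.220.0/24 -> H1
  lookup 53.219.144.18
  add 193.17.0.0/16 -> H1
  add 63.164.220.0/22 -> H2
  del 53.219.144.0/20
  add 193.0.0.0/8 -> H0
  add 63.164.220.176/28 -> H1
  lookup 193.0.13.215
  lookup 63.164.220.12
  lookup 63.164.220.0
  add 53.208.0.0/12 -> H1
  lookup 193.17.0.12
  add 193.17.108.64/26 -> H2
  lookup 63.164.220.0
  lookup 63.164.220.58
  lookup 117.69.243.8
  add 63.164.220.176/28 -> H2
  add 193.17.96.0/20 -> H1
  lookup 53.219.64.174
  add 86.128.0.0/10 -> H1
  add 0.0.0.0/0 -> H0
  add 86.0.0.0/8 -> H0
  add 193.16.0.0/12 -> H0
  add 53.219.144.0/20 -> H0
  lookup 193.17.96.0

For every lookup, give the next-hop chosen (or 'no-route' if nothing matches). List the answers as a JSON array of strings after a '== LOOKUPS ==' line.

Apply in order:
  add 53.219.144.0/20 -> H0 at depth 20
  add 63.164.220.0/24 -> H1 at depth 24
  Q 53.219.144.18: descend 00110101110110111001 ; hops seen [H0] ; pick H0
  add 193.17.0.0/16 -> H1 at depth 16
  add 63.164.220.0/22 -> H2 at depth 22
  - 53.219.144.0/20 clear@20
  add 193.0.0.0/8 -> H0 at depth 8
  add 63.164.220.176/28 -> H1 at depth 28
  Q 193.0.13.215: descend 11000001000 ; hops seen [H0] ; pick H0
  Q 63.164.220.12: descend 001111111010010011011100 ; hops seen [H2,H1] ; pick H1
  Q 63.164.220.0: descend 001111111010010011011100 ; hops seen [H2,H1] ; pick H1
  add 53.208.0.0/12 -> H1 at depth 12
  Q 193.17.0.12: descend 1100000100010001 ; hops seen [H0,H1] ; pick H1
  add 193.17.108.64/26 -> H2 at depth 26
  Q 63.164.220.0: descend 001111111010010011011100 ; hops seen [H2,H1] ; pick H1
  Q 63.164.220.58: descend 001111111010010011011100 ; hops seen [H2,H1] ; pick H1
  Q 117.69.243.8: descend 0 ; hops seen [∅] ; pick no-route
  add 63.164.220.176/28 -> H2 at depth 28
  add 193.17.96.0/20 -> H1 at depth 20
  Q 53.219.64.174: descend 0011010111011011 ; hops seen [H1] ; pick H1
  add 86.128.0.0/10 -> H1 at depth 10
  add 0.0.0.0/0 -> H0 at depth 0
  add 86.0.0.0/8 -> H0 at depth 8
  add 193.16.0.0/12 -> H0 at depth 12
  add 53.219.144.0/20 -> H0 at depth 20
  Q 193.17.96.0: descend 11000001000100010110 ; hops seen [H0,H0,H0,H1,H1] ; pick H1

== LOOKUPS ==
["H0","H0","H1","H1","H1","H1","H1","no-route","H1","H1"]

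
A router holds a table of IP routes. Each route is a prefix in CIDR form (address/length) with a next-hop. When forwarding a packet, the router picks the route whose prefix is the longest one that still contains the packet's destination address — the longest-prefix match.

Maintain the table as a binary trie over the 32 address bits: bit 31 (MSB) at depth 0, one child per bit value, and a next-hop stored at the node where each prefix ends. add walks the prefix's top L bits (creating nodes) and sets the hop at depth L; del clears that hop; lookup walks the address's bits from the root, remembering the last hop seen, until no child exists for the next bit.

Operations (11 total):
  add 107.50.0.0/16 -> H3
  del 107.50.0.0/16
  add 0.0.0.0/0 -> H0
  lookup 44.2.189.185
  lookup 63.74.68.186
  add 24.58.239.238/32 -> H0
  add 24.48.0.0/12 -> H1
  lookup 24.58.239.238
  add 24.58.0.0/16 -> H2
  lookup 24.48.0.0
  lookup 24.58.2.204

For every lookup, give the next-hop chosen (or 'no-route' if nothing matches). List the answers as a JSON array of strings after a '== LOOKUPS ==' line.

Process each operation:
  add 107.50.0.0/16 -> H3 at depth 16
  del 107.50.0.0/16 (clear depth 16)
  add 0.0.0.0/0 -> H0 at depth 0
  lookup 44.2.189.185: bits 0 walk d0:H0→d1:- -> H0
  lookup 63.74.68.186: bits 0 walk d0:H0→d1:- -> H0
  add 24.58.239.238/32 -> H0 at depth 32
  add 24.48.0.0/12 -> H1 at depth 12
  lookup 24.58.239.238: bits 00011000001110101110111111101110 walk d0:H0→d1:-→d2:-→d3:-→d4:-→d5:-→d6:-→d7:-→d8:-→d9:-→d10:-→d11:-→d12:H1→d13:-→d14:-→d15:-→d16:-→d17:-→d18:-→d19:-→d20:-→d21:-→d22:-→d23:-→d24:-→d25:-→d26:-→d27:-→d28:-→d29:-→d30:-→d31:-→d32:H0 -> H0
  add 24.58.0.0/16 -> H2 at depth 16
  lookup 24.48.0.0: bits 000110000011 walk d0:H0→d1:-→d2:-→d3:-→d4:-→d5:-→d6:-→d7:-→d8:-→d9:-→d10:-→d11:-→d12:H1 -> H1
  lookup 24.58.2.204: bits 0001100000111010 walk d0:H0→d1:-→d2:-→d3:-→d4:-→d5:-→d6:-→d7:-→d8:-→d9:-→d10:-→d11:-→d12:H1→d13:-→d14:-→d15:-→d16:H2 -> H2

== LOOKUPS ==
["H0","H0","H0","H1","H2"]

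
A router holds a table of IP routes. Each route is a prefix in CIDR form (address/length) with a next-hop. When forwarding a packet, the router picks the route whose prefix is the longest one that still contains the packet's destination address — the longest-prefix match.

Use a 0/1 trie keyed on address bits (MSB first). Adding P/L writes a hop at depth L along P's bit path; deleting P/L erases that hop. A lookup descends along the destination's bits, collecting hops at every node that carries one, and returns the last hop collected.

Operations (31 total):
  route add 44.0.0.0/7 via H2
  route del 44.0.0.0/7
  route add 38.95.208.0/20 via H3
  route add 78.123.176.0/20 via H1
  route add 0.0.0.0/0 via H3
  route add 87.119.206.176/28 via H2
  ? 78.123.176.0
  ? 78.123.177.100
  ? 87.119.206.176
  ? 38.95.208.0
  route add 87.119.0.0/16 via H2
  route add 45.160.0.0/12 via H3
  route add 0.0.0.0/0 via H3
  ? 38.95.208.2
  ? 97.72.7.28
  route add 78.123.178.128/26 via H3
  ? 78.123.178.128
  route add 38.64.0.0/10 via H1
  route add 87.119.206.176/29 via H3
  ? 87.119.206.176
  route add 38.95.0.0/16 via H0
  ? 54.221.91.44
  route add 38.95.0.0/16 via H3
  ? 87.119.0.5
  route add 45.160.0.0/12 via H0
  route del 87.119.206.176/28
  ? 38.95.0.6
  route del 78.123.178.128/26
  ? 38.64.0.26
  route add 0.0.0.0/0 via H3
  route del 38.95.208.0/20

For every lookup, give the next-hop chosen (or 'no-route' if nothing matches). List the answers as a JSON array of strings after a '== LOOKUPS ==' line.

Apply in order:
  + 44.0.0.0/7 (H2) depth=7
  del 44.0.0.0/7 (clear depth 7)
  + 38.95.208.0/20 (H3) depth=20
  + 78.123.176.0/20 (H1) depth=20
  + 0.0.0.0/0 (H3) depth=0
  + 87.119.206.176/28 (H2) depth=28
  lookup 78.123.176.0: bits 01001110011110111011 walk d0:H3→d1:-→d2:-→d3:-→d4:-→d5:-→d6:-→d7:-→d8:-→d9:-→d10:-→d11:-→d12:-→d13:-→d14:-→d15:-→d16:-→d17:-→d18:-→d19:-→d20:H1 -> H1
  lookup 78.123.177.100: bits 01001110011110111011 walk d0:H3→d1:-→d2:-→d3:-→d4:-→d5:-→d6:-→d7:-→d8:-→d9:-→d10:-→d11:-→d12:-→d13:-→d14:-→d15:-→d16:-→d17:-→d18:-→d19:-→d20:H1 -> H1
  lookup 87.119.206.176: bits 0101011101110111110011101011 walk d0:H3→d1:-→d2:-→d3:-→d4:-→d5:-→d6:-→d7:-→d8:-→d9:-→d10:-→d11:-→d12:-→d13:-→d14:-→d15:-→d16:-→d17:-→d18:-→d19:-→d20:-→d21:-→d22:-→d23:-→d24:-→d25:-→d26:-→d27:-→d28:H2 -> H2
  lookup 38.95.208.0: bits 00100110010111111101 walk d0:H3→d1:-→d2:-→d3:-→d4:-→d5:-→d6:-→d7:-→d8:-→d9:-→d10:-→d11:-→d12:-→d13:-→d14:-→d15:-→d16:-→d17:-→d18:-→d19:-→d20:H3 -> H3
  + 87.119.0.0/16 (H2) depth=16
  + 45.160.0.0/12 (H3) depth=12
  + 0.0.0.0/0 (H3) depth=0
  lookup 38.95.208.2: bits 00100110010111111101 walk d0:H3→d1:-→d2:-→d3:-→d4:-→d5:-→d6:-→d7:-→d8:-→d9:-→d10:-→d11:-→d12:-→d13:-→d14:-→d15:-→d16:-→d17:-→d18:-→d19:-→d20:H3 -> H3
  lookup 97.72.7.28: bits 01 walk d0:H3→d1:-→d2:- -> H3
  + 78.123.178.128/26 (H3) depth=26
  lookup 78.123.178.128: bits 01001110011110111011001010 walk d0:H3→d1:-→d2:-→d3:-→d4:-→d5:-→d6:-→d7:-→d8:-→d9:-→d10:-→d11:-→d12:-→d13:-→d14:-→d15:-→d16:-→d17:-→d18:-→d19:-→d20:H1→d21:-→d22:-→d23:-→d24:-→d25:-→d26:H3 -> H3
  + 38.64.0.0/10 (H1) depth=10
  + 87.119.206.176/29 (H3) depth=29
  lookup 87.119.206.176: bits 01010111011101111100111010110 walk d0:H3→d1:-→d2:-→d3:-→d4:-→d5:-→d6:-→d7:-→d8:-→d9:-→d10:-→d11:-→d12:-→d13:-→d14:-→d15:-→d16:H2→d17:-→d18:-→d19:-→d20:-→d21:-→d22:-→d23:-→d24:-→d25:-→d26:-→d27:-→d28:H2→d29:H3 -> H3
  + 38.95.0.0/16 (H0) depth=16
  lookup 54.221.91.44: bits 001 walk d0:H3→d1:-→d2:-→d3:- -> H3
  + 38.95.0.0/16 (H3) depth=16
  lookup 87.119.0.5: bits 0101011101110111 walk d0:H3→d1:-→d2:-→d3:-→d4:-→d5:-→d6:-→d7:-→d8:-→d9:-→d10:-→d11:-→d12:-→d13:-→d14:-→d15:-→d16:H2 -> H2
  + 45.160.0.0/12 (H0) depth=12
  del 87.119.206.176/28 (clear depth 28)
  lookup 38.95.0.6: bits 0010011001011111 walk d0:H3→d1:-→d2:-→d3:-→d4:-→d5:-→d6:-→d7:-→d8:-→d9:-→d10:H1→d11:-→d12:-→d13:-→d14:-→d15:-→d16:H3 -> H3
  del 78.123.178.128/26 (clear depth 26)
  lookup 38.64.0.26: bits 00100110010 walk d0:H3→d1:-→d2:-→d3:-→d4:-→d5:-→d6:-→d7:-→d8:-→d9:-→d10:H1→d11:- -> H1
  + 0.0.0.0/0 (H3) depth=0
  del 38.95.208.0/20 (clear depth 20)

== LOOKUPS ==
["H1","H1","H2","H3","H3","H3","H3","H3","H3","H2","H3","H1"]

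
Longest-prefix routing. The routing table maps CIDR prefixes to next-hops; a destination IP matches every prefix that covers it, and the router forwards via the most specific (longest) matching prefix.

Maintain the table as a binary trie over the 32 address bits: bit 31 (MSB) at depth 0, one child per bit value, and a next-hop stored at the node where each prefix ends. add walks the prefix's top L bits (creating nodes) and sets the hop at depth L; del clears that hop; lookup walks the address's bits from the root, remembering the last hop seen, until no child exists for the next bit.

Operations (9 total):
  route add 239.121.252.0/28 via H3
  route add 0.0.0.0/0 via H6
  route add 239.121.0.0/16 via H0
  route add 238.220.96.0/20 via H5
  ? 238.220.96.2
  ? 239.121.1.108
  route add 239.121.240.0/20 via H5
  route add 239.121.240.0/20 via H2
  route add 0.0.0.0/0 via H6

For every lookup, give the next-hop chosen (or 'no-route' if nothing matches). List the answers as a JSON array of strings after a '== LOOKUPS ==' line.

Trace:
  + 239.121.252.0/28 (H3) depth=28
  + 0.0.0.0/0 (H6) depth=0
  + 239.121.0.0/16 (H0) depth=16
  + 238.220.96.0/20 (H5) depth=20
  Q 238.220.96.2: descend 11101110110111000110 ; hops seen [H6,H5] ; pick H5
  Q 239.121.1.108: descend 1110111101111001 ; hops seen [H6,H0] ; pick H0
  + 239.121.240.0/20 (H5) depth=20
  + 239.121.240.0/20 (H2) depth=20
  + 0.0.0.0/0 (H6) depth=0

== LOOKUPS ==
["H5","H0"]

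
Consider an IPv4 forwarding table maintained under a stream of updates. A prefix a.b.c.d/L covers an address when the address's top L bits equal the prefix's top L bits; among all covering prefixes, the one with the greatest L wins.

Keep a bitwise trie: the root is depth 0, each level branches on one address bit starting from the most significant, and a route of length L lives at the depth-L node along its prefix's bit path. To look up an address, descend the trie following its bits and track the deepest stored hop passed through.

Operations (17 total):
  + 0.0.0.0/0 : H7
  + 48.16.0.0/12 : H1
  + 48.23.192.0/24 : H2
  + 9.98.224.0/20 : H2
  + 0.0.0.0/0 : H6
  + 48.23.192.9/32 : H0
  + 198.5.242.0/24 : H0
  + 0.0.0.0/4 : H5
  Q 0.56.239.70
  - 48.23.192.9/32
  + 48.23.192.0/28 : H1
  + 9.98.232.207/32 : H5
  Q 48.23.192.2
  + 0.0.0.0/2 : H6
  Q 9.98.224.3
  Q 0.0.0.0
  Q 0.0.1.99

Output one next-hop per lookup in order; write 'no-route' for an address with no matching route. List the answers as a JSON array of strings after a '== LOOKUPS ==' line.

Apply in order:
  + 0.0.0.0/0 (H7) depth=0
  + 48.16.0.0/12 (H1) depth=12
  + 48.23.192.0/24 (H2) depth=24
  + 9.98.224.0/20 (H2) depth=20
  + 0.0.0.0/0 (H6) depth=0
  + 48.23.192.9/32 (H0) depth=32
  + 198.5.242.0/24 (H0) depth=24
  + 0.0.0.0/4 (H5) depth=4
  Q 0.56.239.70: descend 0000 ; hops seen [H6,H5] ; pick H5
  - 48.23.192.9/32 clear@32
  + 48.23.192.0/28 (H1) depth=28
  + 9.98.232.207/32 (H5) depth=32
  Q 48.23.192.2: descend 0011000000010111110000000000 ; hops seen [H6,H1,H2,H1] ; pick H1
  + 0.0.0.0/2 (H6) depth=2
  Q 9.98.224.3: descend 00001001011000101110 ; hops seen [H6,H6,H5,H2] ; pick H2
  Q 0.0.0.0: descend 0000 ; hops seen [H6,H6,H5] ; pick H5
  Q 0.0.1.99: descend 0000 ; hops seen [H6,H6,H5] ; pick H5

== LOOKUPS ==
["H5","H1","H2","H5","H5"]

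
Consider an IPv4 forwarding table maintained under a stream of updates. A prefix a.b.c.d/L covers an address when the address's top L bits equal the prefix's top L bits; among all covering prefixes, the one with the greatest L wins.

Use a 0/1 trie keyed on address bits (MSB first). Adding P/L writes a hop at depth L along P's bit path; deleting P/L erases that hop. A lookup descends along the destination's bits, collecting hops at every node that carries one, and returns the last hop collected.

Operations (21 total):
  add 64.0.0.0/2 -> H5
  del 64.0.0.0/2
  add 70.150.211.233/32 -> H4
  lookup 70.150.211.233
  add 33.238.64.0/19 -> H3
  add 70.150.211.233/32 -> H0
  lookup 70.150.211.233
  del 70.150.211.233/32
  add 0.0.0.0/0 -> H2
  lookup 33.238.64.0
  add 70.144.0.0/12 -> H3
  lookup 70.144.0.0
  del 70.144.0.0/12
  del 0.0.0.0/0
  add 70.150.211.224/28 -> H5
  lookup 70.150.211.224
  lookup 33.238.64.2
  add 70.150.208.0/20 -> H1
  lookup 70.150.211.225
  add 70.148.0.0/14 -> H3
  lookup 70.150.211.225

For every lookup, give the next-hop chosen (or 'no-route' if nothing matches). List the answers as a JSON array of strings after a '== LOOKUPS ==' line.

Process each operation:
  add 64.0.0.0/2 -> H5 at depth 2
  - 64.0.0.0/2 clear@2
  add 70.150.211.233/32 -> H4 at depth 32
  lookup 70.150.211.233: bits 01000110100101101101001111101001 walk d0:-→d1:-→d2:-→d3:-→d4:-→d5:-→d6:-→d7:-→d8:-→d9:-→d10:-→d11:-→d12:-→d13:-→d14:-→d15:-→d16:-→d17:-→d18:-→d19:-→d20:-→d21:-→d22:-→d23:-→d24:-→d25:-→d26:-→d27:-→d28:-→d29:-→d30:-→d31:-→d32:H4 -> H4
  add 33.238.64.0/19 -> H3 at depth 19
  add 70.150.211.233/32 -> H0 at depth 32
  lookup 70.150.211.233: bits 01000110100101101101001111101001 walk d0:-→d1:-→d2:-→d3:-→d4:-→d5:-→d6:-→d7:-→d8:-→d9:-→d10:-→d11:-→d12:-→d13:-→d14:-→d15:-→d16:-→d17:-→d18:-→d19:-→d20:-→d21:-→d22:-→d23:-→d24:-→d25:-→d26:-→d27:-→d28:-→d29:-→d30:-→d31:-→d32:H0 -> H0
  - 70.150.211.233/32 clear@32
  add 0.0.0.0/0 -> H2 at depth 0
  lookup 33.238.64.0: bits 0010000111101110010 walk d0:H2→d1:-→d2:-→d3:-→d4:-→d5:-→d6:-→d7:-→d8:-→d9:-→d10:-→d11:-→d12:-→d13:-→d14:-→d15:-→d16:-→d17:-→d18:-→d19:H3 -> H3
  add 70.144.0.0/12 -> H3 at depth 12
  lookup 70.144.0.0: bits 0100011010010 walk d0:H2→d1:-→d2:-→d3:-→d4:-→d5:-→d6:-→d7:-→d8:-→d9:-→d10:-→d11:-→d12:H3→d13:- -> H3
  - 70.144.0.0/12 clear@12
  - 0.0.0.0/0 clear@0
  add 70.150.211.224/28 -> H5 at depth 28
  lookup 70.150.211.224: bits 0100011010010110110100111110 walk d0:-→d1:-→d2:-→d3:-→d4:-→d5:-→d6:-→d7:-→d8:-→d9:-→d10:-→d11:-→d12:-→d13:-→d14:-→d15:-→d16:-→d17:-→d18:-→d19:-→d20:-→d21:-→d22:-→d23:-→d24:-→d25:-→d26:-→d27:-→d28:H5 -> H5
  lookup 33.238.64.2: bits 0010000111101110010 walk d0:-→d1:-→d2:-→d3:-→d4:-→d5:-→d6:-→d7:-→d8:-→d9:-→d10:-→d11:-→d12:-→d13:-→d14:-→d15:-→d16:-→d17:-→d18:-→d19:H3 -> H3
  add 70.150.208.0/20 -> H1 at depth 20
  lookup 70.150.211.225: bits 0100011010010110110100111110 walk d0:-→d1:-→d2:-→d3:-→d4:-→d5:-→d6:-→d7:-→d8:-→d9:-→d10:-→d11:-→d12:-→d13:-→d14:-→d15:-→d16:-→d17:-→d18:-→d19:-→d20:H1→d21:-→d22:-→d23:-→d24:-→d25:-→d26:-→d27:-→d28:H5 -> H5
  add 70.148.0.0/14 -> H3 at depth 14
  lookup 70.150.211.225: bits 0100011010010110110100111110 walk d0:-→d1:-→d2:-→d3:-→d4:-→d5:-→d6:-→d7:-→d8:-→d9:-→d10:-→d11:-→d12:-→d13:-→d14:H3→d15:-→d16:-→d17:-→d18:-→d19:-→d20:H1→d21:-→d22:-→d23:-→d24:-→d25:-→d26:-→d27:-→d28:H5 -> H5

== LOOKUPS ==
["H4","H0","H3","H3","H5","H3","H5","H5"]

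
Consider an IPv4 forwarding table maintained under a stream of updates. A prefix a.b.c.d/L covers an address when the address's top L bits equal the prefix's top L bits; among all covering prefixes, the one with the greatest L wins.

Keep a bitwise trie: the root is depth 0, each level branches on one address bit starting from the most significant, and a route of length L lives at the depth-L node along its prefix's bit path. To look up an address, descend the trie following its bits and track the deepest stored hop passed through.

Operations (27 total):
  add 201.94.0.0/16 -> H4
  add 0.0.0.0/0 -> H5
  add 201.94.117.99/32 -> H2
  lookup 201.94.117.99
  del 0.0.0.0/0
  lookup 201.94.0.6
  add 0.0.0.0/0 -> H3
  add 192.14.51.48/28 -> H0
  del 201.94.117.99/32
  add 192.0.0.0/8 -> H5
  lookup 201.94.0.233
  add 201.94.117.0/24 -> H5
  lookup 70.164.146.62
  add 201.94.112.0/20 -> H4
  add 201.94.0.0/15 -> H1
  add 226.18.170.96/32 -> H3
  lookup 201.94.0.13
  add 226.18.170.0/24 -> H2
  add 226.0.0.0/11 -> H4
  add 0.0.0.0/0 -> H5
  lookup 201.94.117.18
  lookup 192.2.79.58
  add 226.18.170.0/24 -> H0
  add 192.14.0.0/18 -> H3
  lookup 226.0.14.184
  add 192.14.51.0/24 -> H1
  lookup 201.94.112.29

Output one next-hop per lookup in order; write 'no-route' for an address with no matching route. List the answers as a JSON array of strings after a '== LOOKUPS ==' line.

Process each operation:
  add 201.94.0.0/16 -> H4 at depth 16
  add 0.0.0.0/0 -> H5 at depth 0
  add 201.94.117.99/32 -> H2 at depth 32
  Q 201.94.117.99: descend 11001001010111100111010101100011 ; hops seen [H5,H4,H2] ; pick H2
  - 0.0.0.0/0 clear@0
  Q 201.94.0.6: descend 11001001010111100 ; hops seen [H4] ; pick H4
  add 0.0.0.0/0 -> H3 at depth 0
  add 192.14.51.48/28 -> H0 at depth 28
  - 201.94.117.99/32 clear@32
  add 192.0.0.0/8 -> H5 at depth 8
  Q 201.94.0.233: descend 11001001010111100 ; hops seen [H3,H4] ; pick H4
  add 201.94.117.0/24 -> H5 at depth 24
  Q 70.164.146.62: descend ε ; hops seen [H3] ; pick H3
  add 201.94.112.0/20 -> H4 at depth 20
  add 201.94.0.0/15 -> H1 at depth 15
  add 226.18.170.96/32 -> H3 at depth 32
  Q 201.94.0.13: descend 11001001010111100 ; hops seen [H3,H1,H4] ; pick H4
  add 226.18.170.0/24 -> H2 at depth 24
  add 226.0.0.0/11 -> H4 at depth 11
  add 0.0.0.0/0 -> H5 at depth 0
  Q 201.94.117.18: descend 1100100101011110011101010 ; hops seen [H5,H1,H4,H4,H5] ; pick H5
  Q 192.2.79.58: descend 110000000000 ; hops seen [H5,H5] ; pick H5
  add 226.18.170.0/24 -> H0 at depth 24
  add 192.14.0.0/18 -> H3 at depth 18
  Q 226.0.14.184: descend 11100010000 ; hops seen [H5,H4] ; pick H4
  add 192.14.51.0/24 -> H1 at depth 24
  Q 201.94.112.29: descend 110010010101111001110 ; hops seen [H5,H1,H4,H4] ; pick H4

== LOOKUPS ==
["H2","H4","H4","H3","H4","H5","H5","H4","H4"]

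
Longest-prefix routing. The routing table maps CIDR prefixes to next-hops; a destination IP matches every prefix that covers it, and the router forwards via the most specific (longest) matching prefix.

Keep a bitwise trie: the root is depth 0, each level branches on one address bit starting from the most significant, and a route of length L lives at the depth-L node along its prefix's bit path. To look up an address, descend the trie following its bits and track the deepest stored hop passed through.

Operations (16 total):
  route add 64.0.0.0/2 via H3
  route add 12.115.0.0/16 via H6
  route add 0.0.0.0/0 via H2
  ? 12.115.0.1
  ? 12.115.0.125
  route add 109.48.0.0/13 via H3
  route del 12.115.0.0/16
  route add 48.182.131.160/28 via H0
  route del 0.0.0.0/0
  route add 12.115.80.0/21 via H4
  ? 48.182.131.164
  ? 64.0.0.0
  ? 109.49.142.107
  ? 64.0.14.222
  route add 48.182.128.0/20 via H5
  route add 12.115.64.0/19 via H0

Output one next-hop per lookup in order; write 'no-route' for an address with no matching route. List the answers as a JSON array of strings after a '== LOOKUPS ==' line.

Apply in order:
  + 64.0.0.0/2 (H3) depth=2
  + 12.115.0.0/16 (H6) depth=16
  + 0.0.0.0/0 (H2) depth=0
  lookup 12.115.0.1: bits 0000110001110011 walk d0:H2→d1:-→d2:-→d3:-→d4:-→d5:-→d6:-→d7:-→d8:-→d9:-→d10:-→d11:-→d12:-→d13:-→d14:-→d15:-→d16:H6 -> H6
  lookup 12.115.0.125: bits 0000110001110011 walk d0:H2→d1:-→d2:-→d3:-→d4:-→d5:-→d6:-→d7:-→d8:-→d9:-→d10:-→d11:-→d12:-→d13:-→d14:-→d15:-→d16:H6 -> H6
  + 109.48.0.0/13 (H3) depth=13
  del 12.115.0.0/16 (clear depth 16)
  + 48.182.131.160/28 (H0) depth=28
  del 0.0.0.0/0 (clear depth 0)
  + 12.115.80.0/21 (H4) depth=21
  lookup 48.182.131.164: bits 0011000010110110100000111010 walk d0:-→d1:-→d2:-→d3:-→d4:-→d5:-→d6:-→d7:-→d8:-→d9:-→d10:-→d11:-→d12:-→d13:-→d14:-→d15:-→d16:-→d17:-→d18:-→d19:-→d20:-→d21:-→d22:-→d23:-→d24:-→d25:-→d26:-→d27:-→d28:H0 -> H0
  lookup 64.0.0.0: bits 01 walk d0:-→d1:-→d2:H3 -> H3
  lookup 109.49.142.107: bits 0110110100110 walk d0:-→d1:-→d2:H3→d3:-→d4:-→d5:-→d6:-→d7:-→d8:-→d9:-→d10:-→d11:-→d12:-→d13:H3 -> H3
  lookup 64.0.14.222: bits 01 walk d0:-→d1:-→d2:H3 -> H3
  + 48.182.128.0/20 (H5) depth=20
  + 12.115.64.0/19 (H0) depth=19

== LOOKUPS ==
["H6","H6","H0","H3","H3","H3"]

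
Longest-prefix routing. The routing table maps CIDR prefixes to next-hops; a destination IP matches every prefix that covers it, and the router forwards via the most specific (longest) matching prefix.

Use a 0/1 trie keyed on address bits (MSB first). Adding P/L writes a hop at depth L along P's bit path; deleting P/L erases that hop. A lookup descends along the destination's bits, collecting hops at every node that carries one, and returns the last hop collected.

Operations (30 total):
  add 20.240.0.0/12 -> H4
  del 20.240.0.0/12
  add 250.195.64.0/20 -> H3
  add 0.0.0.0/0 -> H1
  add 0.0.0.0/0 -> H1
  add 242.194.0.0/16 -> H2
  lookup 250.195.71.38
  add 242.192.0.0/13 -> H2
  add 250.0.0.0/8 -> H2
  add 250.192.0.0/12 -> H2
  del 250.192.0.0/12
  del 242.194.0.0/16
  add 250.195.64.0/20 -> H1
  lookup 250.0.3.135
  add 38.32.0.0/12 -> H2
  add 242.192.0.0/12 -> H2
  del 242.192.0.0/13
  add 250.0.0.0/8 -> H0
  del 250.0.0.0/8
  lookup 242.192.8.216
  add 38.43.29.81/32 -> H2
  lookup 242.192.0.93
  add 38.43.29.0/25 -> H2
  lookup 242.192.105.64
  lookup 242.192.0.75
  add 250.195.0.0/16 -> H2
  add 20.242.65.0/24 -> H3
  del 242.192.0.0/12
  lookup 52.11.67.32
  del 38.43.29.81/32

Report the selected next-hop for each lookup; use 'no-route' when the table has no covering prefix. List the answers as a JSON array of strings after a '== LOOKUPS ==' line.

Trace:
  add 20.240.0.0/12 -> H4 at depth 12
  - 20.240.0.0/12 clear@12
  add 250.195.64.0/20 -> H3 at depth 20
  add 0.0.0.0/0 -> H1 at depth 0
  add 0.0.0.0/0 -> H1 at depth 0
  add 242.194.0.0/16 -> H2 at depth 16
  ? 250.195.71.38  path d0:H1→d1:-→d2:-→d3:-→d4:-→d5:-→d6:-→d7:-→d8:-→d9:-→d10:-→d11:-→d12:-→d13:-→d14:-→d15:-→d16:-→d17:-→d18:-→d19:-→d20:H3  best=H3
  add 242.192.0.0/13 -> H2 at depth 13
  add 250.0.0.0/8 -> H2 at depth 8
  add 250.192.0.0/12 -> H2 at depth 12
  - 250.192.0.0/12 clear@12
  - 242.194.0.0/16 clear@16
  add 250.195.64.0/20 -> H1 at depth 20
  ? 250.0.3.135  path d0:H1→d1:-→d2:-→d3:-→d4:-→d5:-→d6:-→d7:-→d8:H2  best=H2
  add 38.32.0.0/12 -> H2 at depth 12
  add 242.192.0.0/12 -> H2 at depth 12
  - 242.192.0.0/13 clear@13
  add 250.0.0.0/8 -> H0 at depth 8
  - 250.0.0.0/8 clear@8
  ? 242.192.8.216  path d0:H1→d1:-→d2:-→d3:-→d4:-→d5:-→d6:-→d7:-→d8:-→d9:-→d10:-→d11:-→d12:H2→d13:-→d14:-  best=H2
  add 38.43.29.81/32 -> H2 at depth 32
  ? 242.192.0.93  path d0:H1→d1:-→d2:-→d3:-→d4:-→d5:-→d6:-→d7:-→d8:-→d9:-→d10:-→d11:-→d12:H2→d13:-→d14:-  best=H2
  add 38.43.29.0/25 -> H2 at depth 25
  ? 242.192.105.64  path d0:H1→d1:-→d2:-→d3:-→d4:-→d5:-→d6:-→d7:-→d8:-→d9:-→d10:-→d11:-→d12:H2→d13:-→d14:-  best=H2
  ? 242.192.0.75  path d0:H1→d1:-→d2:-→d3:-→d4:-→d5:-→d6:-→d7:-→d8:-→d9:-→d10:-→d11:-→d12:H2→d13:-→d14:-  best=H2
  add 250.195.0.0/16 -> H2 at depth 16
  add 20.242.65.0/24 -> H3 at depth 24
  - 242.192.0.0/12 clear@12
  ? 52.11.67.32  path d0:H1→d1:-→d2:-→d3:-  best=H1
  - 38.43.29.81/32 clear@32

== LOOKUPS ==
["H3","H2","H2","H2","H2","H2","H1"]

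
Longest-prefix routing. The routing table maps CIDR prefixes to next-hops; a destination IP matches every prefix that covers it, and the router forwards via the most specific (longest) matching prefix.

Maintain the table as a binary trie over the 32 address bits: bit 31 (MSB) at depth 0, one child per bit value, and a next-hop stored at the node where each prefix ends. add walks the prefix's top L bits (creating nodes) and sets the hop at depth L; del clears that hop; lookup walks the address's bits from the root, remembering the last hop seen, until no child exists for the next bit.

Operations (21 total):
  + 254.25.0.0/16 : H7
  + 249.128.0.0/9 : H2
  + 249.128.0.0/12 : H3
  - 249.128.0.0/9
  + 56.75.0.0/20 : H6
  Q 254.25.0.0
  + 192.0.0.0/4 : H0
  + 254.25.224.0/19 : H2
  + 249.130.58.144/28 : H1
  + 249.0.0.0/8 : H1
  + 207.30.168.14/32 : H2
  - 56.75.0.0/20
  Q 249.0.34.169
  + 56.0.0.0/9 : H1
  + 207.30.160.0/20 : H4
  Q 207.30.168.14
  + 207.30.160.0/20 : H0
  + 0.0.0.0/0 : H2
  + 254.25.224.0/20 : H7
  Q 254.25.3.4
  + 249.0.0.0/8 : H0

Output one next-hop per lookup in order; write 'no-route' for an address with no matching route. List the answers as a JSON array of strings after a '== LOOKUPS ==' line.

Trace:
  add 254.25.0.0/16 -> H7 at depth 16
  add 249.128.0.0/9 -> H2 at depth 9
  add 249.128.0.0/12 -> H3 at depth 12
  - 249.128.0.0/9 clear@9
  add 56.75.0.0/20 -> H6 at depth 20
  ? 254.25.0.0  path d0:-→d1:-→d2:-→d3:-→d4:-→d5:-→d6:-→d7:-→d8:-→d9:-→d10:-→d11:-→d12:-→d13:-→d14:-→d15:-→d16:H7  best=H7
  add 192.0.0.0/4 -> H0 at depth 4
  add 254.25.224.0/19 -> H2 at depth 19
  add 249.130.58.144/28 -> H1 at depth 28
  add 249.0.0.0/8 -> H1 at depth 8
  add 207.30.168.14/32 -> H2 at depth 32
  - 56.75.0.0/20 clear@20
  ? 249.0.34.169  path d0:-→d1:-→d2:-→d3:-→d4:-→d5:-→d6:-→d7:-→d8:H1  best=H1
  add 56.0.0.0/9 -> H1 at depth 9
  add 207.30.160.0/20 -> H4 at depth 20
  ? 207.30.168.14  path d0:-→d1:-→d2:-→d3:-→d4:H0→d5:-→d6:-→d7:-→d8:-→d9:-→d10:-→d11:-→d12:-→d13:-→d14:-→d15:-→d16:-→d17:-→d18:-→d19:-→d20:H4→d21:-→d22:-→d23:-→d24:-→d25:-→d26:-→d27:-→d28:-→d29:-→d30:-→d31:-→d32:H2  best=H2
  add 207.30.160.0/20 -> H0 at depth 20
  add 0.0.0.0/0 -> H2 at depth 0
  add 254.25.224.0/20 -> H7 at depth 20
  ? 254.25.3.4  path d0:H2→d1:-→d2:-→d3:-→d4:-→d5:-→d6:-→d7:-→d8:-→d9:-→d10:-→d11:-→d12:-→d13:-→d14:-→d15:-→d16:H7  best=H7
  add 249.0.0.0/8 -> H0 at depth 8

== LOOKUPS ==
["H7","H1","H2","H7"]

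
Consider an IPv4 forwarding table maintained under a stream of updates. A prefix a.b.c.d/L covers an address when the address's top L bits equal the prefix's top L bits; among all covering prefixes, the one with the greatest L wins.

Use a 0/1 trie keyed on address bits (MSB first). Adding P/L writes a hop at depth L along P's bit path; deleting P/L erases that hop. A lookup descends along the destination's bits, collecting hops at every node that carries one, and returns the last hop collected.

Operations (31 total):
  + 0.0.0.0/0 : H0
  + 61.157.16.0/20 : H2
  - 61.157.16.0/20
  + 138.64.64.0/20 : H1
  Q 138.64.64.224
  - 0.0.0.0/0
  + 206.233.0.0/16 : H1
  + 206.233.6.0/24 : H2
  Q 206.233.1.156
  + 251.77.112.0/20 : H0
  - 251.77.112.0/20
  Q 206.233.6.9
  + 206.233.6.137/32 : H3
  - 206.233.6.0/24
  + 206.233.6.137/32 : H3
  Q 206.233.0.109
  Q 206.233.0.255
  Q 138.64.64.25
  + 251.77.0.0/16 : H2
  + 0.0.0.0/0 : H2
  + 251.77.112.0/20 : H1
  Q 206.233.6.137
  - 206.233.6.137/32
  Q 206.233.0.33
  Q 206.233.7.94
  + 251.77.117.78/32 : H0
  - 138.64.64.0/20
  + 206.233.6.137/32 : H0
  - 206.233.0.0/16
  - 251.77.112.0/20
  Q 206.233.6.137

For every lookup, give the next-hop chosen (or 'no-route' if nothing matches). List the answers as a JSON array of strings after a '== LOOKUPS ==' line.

Trace:
  add 0.0.0.0/0 -> H0 at depth 0
  add 61.157.16.0/20 -> H2 at depth 20
  - 61.157.16.0/20 clear@20
  add 138.64.64.0/20 -> H1 at depth 20
  lookup 138.64.64.224: bits 10001010010000000100 walk d0:H0→d1:-→d2:-→d3:-→d4:-→d5:-→d6:-→d7:-→d8:-→d9:-→d10:-→d11:-→d12:-→d13:-→d14:-→d15:-→d16:-→d17:-→d18:-→d19:-→d20:H1 -> H1
  - 0.0.0.0/0 clear@0
  add 206.233.0.0/16 -> H1 at depth 16
  add 206.233.6.0/24 -> H2 at depth 24
  lookup 206.233.1.156: bits 110011101110100100000 walk d0:-→d1:-→d2:-→d3:-→d4:-→d5:-→d6:-→d7:-→d8:-→d9:-→d10:-→d11:-→d12:-→d13:-→d14:-→d15:-→d16:H1→d17:-→d18:-→d19:-→d20:-→d21:- -> H1
  add 251.77.112.0/20 -> H0 at depth 20
  - 251.77.112.0/20 clear@20
  lookup 206.233.6.9: bits 110011101110100100000110 walk d0:-→d1:-→d2:-→d3:-→d4:-→d5:-→d6:-→d7:-→d8:-→d9:-→d10:-→d11:-→d12:-→d13:-→d14:-→d15:-→d16:H1→d17:-→d18:-→d19:-→d20:-→d21:-→d22:-→d23:-→d24:H2 -> H2
  add 206.233.6.137/32 -> H3 at depth 32
  - 206.233.6.0/24 clear@24
  add 206.233.6.137/32 -> H3 at depth 32
  lookup 206.233.0.109: bits 110011101110100100000 walk d0:-→d1:-→d2:-→d3:-→d4:-→d5:-→d6:-→d7:-→d8:-→d9:-→d10:-→d11:-→d12:-→d13:-→d14:-→d15:-→d16:H1→d17:-→d18:-→d19:-→d20:-→d21:- -> H1
  lookup 206.233.0.255: bits 110011101110100100000 walk d0:-→d1:-→d2:-→d3:-→d4:-→d5:-→d6:-→d7:-→d8:-→d9:-→d10:-→d11:-→d12:-→d13:-→d14:-→d15:-→d16:H1→d17:-→d18:-→d19:-→d20:-→d21:- -> H1
  lookup 138.64.64.25: bits 10001010010000000100 walk d0:-→d1:-→d2:-→d3:-→d4:-→d5:-→d6:-→d7:-→d8:-→d9:-→d10:-→d11:-→d12:-→d13:-→d14:-→d15:-→d16:-→d17:-→d18:-→d19:-→d20:H1 -> H1
  add 251.77.0.0/16 -> H2 at depth 16
  add 0.0.0.0/0 -> H2 at depth 0
  add 251.77.112.0/20 -> H1 at depth 20
  lookup 206.233.6.137: bits 11001110111010010000011010001001 walk d0:H2→d1:-→d2:-→d3:-→d4:-→d5:-→d6:-→d7:-→d8:-→d9:-→d10:-→d11:-→d12:-→d13:-→d14:-→d15:-→d16:H1→d17:-→d18:-→d19:-→d20:-→d21:-→d22:-→d23:-→d24:-→d25:-→d26:-→d27:-→d28:-→d29:-→d30:-→d31:-→d32:H3 -> H3
  - 206.233.6.137/32 clear@32
  lookup 206.233.0.33: bits 110011101110100100000 walk d0:H2→d1:-→d2:-→d3:-→d4:-→d5:-→d6:-→d7:-→d8:-→d9:-→d10:-→d11:-→d12:-→d13:-→d14:-→d15:-→d16:H1→d17:-→d18:-→d19:-→d20:-→d21:- -> H1
  lookup 206.233.7.94: bits 11001110111010010000011 walk d0:H2→d1:-→d2:-→d3:-→d4:-→d5:-→d6:-→d7:-→d8:-→d9:-→d10:-→d11:-→d12:-→d13:-→d14:-→d15:-→d16:H1→d17:-→d18:-→d19:-→d20:-→d21:-→d22:-→d23:- -> H1
  add 251.77.117.78/32 -> H0 at depth 32
  - 138.64.64.0/20 clear@20
  add 206.233.6.137/32 -> H0 at depth 32
  - 206.233.0.0/16 clear@16
  - 251.77.112.0/20 clear@20
  lookup 206.233.6.137: bits 11001110111010010000011010001001 walk d0:H2→d1:-→d2:-→d3:-→d4:-→d5:-→d6:-→d7:-→d8:-→d9:-→d10:-→d11:-→d12:-→d13:-→d14:-→d15:-→d16:-→d17:-→d18:-→d19:-→d20:-→d21:-→d22:-→d23:-→d24:-→d25:-→d26:-→d27:-→d28:-→d29:-→d30:-→d31:-→d32:H0 -> H0

== LOOKUPS ==
["H1","H1","H2","H1","H1","H1","H3","H1","H1","H0"]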